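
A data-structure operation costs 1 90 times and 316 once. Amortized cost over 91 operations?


Formula: Amortized cost = Total cost / Operations
Total cost = (90 * 1) + (1 * 316)
Total cost = 90 + 316 = 406
Amortized = 406 / 91 = 4.4615

4.4615


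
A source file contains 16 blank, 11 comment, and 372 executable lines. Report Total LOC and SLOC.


Total LOC = blank + comment + code
Total LOC = 16 + 11 + 372 = 399
SLOC (source only) = code = 372

Total LOC: 399, SLOC: 372


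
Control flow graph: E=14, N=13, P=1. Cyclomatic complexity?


Formula: V(G) = E - N + 2P
V(G) = 14 - 13 + 2*1
V(G) = 1 + 2
V(G) = 3

3


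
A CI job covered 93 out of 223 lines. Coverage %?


Coverage = covered / total * 100
Coverage = 93 / 223 * 100
Coverage = 41.7%

41.7%


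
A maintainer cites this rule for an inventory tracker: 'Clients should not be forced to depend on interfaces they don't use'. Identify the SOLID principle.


This describes the Interface Segregation Principle (ISP)

Interface Segregation Principle (ISP)


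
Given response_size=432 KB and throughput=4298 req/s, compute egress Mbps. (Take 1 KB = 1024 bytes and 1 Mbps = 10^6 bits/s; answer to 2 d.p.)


Formula: Mbps = payload_bytes * RPS * 8 / 1e6
Payload per request = 432 KB = 432 * 1024 = 442368 bytes
Total bytes/sec = 442368 * 4298 = 1901297664
Total bits/sec = 1901297664 * 8 = 15210381312
Mbps = 15210381312 / 1e6 = 15210.38

15210.38 Mbps


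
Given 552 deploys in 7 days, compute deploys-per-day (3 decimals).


Formula: deployments per day = releases / days
= 552 / 7
= 78.857 deploys/day
(equivalently, 552.0 deploys/week)

78.857 deploys/day


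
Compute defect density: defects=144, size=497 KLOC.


Defect density = defects / KLOC
Defect density = 144 / 497
Defect density = 0.29 defects/KLOC

0.29 defects/KLOC


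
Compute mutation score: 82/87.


Mutation score = killed / total * 100
Mutation score = 82 / 87 * 100
Mutation score = 94.25%

94.25%


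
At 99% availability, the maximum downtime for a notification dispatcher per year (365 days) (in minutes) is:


Formula: allowed downtime = period * (100 - SLA) / 100
Period (year (365 days)) = 525600 minutes
Unavailability fraction = (100 - 99.0) / 100
Allowed downtime = 525600 * (100 - 99.0) / 100
Allowed downtime = 5256.0 minutes

5256.0 minutes


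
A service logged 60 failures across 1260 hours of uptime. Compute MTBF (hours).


Formula: MTBF = Total operating time / Number of failures
MTBF = 1260 / 60
MTBF = 21.0 hours

21.0 hours


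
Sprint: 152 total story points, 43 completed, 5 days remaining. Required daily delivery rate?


Formula: Required rate = Remaining points / Days left
Remaining = 152 - 43 = 109 points
Required rate = 109 / 5 = 21.8 points/day

21.8 points/day


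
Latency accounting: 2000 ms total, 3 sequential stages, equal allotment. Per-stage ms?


Formula: per_stage = total_budget / stages
per_stage = 2000 / 3
per_stage = 666.67 ms

666.67 ms


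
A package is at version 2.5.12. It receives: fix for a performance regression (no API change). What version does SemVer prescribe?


Current: 2.5.12
Change category: 'fix for a performance regression (no API change)' → patch bump
SemVer rule: patch bump → increment PATCH (MAJOR and MINOR unchanged)
New: 2.5.13

2.5.13


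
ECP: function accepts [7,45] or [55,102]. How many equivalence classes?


Valid ranges: [7,45] and [55,102]
Class 1: x < 7 — invalid
Class 2: 7 ≤ x ≤ 45 — valid
Class 3: 45 < x < 55 — invalid (gap between ranges)
Class 4: 55 ≤ x ≤ 102 — valid
Class 5: x > 102 — invalid
Total equivalence classes: 5

5 equivalence classes


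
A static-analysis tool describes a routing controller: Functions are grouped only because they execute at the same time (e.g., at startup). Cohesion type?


Reasoning: Related by timing only
Type: Temporal cohesion

Temporal cohesion


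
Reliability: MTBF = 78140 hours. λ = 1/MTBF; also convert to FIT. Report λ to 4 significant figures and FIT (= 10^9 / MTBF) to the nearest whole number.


Formula: λ = 1 / MTBF; FIT = λ × 1e9 = 1e9 / MTBF
λ = 1 / 78140 ≈ 1.280e-05 failures/hour
FIT = 1e9 / 78140 ≈ 12798 failures per 1e9 hours (nearest whole number)

λ = 1.280e-05 /h, FIT = 12798


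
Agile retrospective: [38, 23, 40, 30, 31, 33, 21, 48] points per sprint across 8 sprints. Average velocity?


Formula: Avg velocity = Total points / Number of sprints
Points: [38, 23, 40, 30, 31, 33, 21, 48]
Sum = 38 + 23 + 40 + 30 + 31 + 33 + 21 + 48 = 264
Avg velocity = 264 / 8 = 33.0 points/sprint

33.0 points/sprint


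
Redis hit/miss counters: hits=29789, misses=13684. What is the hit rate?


Formula: hit rate = hits / (hits + misses) * 100
hit rate = 29789 / (29789 + 13684) * 100
hit rate = 29789 / 43473 * 100
hit rate = 68.52%

68.52%


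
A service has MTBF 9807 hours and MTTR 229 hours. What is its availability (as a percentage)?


Availability = MTBF / (MTBF + MTTR)
Availability = 9807 / (9807 + 229)
Availability = 9807 / 10036
Availability = 97.7182%

97.7182%


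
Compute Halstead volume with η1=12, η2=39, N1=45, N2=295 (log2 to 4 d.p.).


Formula: V = N * log2(η), where N = N1 + N2 and η = η1 + η2
η = 12 + 39 = 51
N = 45 + 295 = 340
log2(51) ≈ 5.6724
V = 340 * 5.6724 = 1928.62

1928.62


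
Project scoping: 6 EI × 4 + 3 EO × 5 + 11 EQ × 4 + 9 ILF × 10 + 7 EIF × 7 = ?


UFP = EI*4 + EO*5 + EQ*4 + ILF*10 + EIF*7
UFP = 6*4 + 3*5 + 11*4 + 9*10 + 7*7
UFP = 24 + 15 + 44 + 90 + 49
UFP = 222

222


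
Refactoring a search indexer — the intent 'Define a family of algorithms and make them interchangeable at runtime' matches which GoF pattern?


This matches the Strategy pattern

Strategy


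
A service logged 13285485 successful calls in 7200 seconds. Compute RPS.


Formula: throughput = requests / seconds
throughput = 13285485 / 7200
throughput = 1845.21 requests/second

1845.21 requests/second


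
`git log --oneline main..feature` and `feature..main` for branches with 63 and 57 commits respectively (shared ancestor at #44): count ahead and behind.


Common ancestor: commit #44
feature commits after divergence: 63 - 44 = 19
main commits after divergence: 57 - 44 = 13
feature is 19 commits ahead of main
main is 13 commits ahead of feature

feature ahead: 19, main ahead: 13


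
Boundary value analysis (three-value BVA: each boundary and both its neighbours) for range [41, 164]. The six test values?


Range: [41, 164]
Boundaries: just below min, min, min+1, max-1, max, just above max
Values: [40, 41, 42, 163, 164, 165]

[40, 41, 42, 163, 164, 165]


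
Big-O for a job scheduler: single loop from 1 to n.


Reasoning: one pass through n items
Complexity: O(n)

O(n)


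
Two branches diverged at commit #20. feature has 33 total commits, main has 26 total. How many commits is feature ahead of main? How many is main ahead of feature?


Common ancestor: commit #20
feature commits after divergence: 33 - 20 = 13
main commits after divergence: 26 - 20 = 6
feature is 13 commits ahead of main
main is 6 commits ahead of feature

feature ahead: 13, main ahead: 6


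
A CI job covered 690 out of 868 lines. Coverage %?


Coverage = covered / total * 100
Coverage = 690 / 868 * 100
Coverage = 79.49%

79.49%


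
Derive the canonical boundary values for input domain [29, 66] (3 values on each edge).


Range: [29, 66]
Boundaries: just below min, min, min+1, max-1, max, just above max
Values: [28, 29, 30, 65, 66, 67]

[28, 29, 30, 65, 66, 67]


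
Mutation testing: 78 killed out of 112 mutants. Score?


Mutation score = killed / total * 100
Mutation score = 78 / 112 * 100
Mutation score = 69.64%

69.64%


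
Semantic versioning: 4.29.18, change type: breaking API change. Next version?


Current: 4.29.18
Change category: 'breaking API change' → major bump
SemVer rule: major bump → increment MAJOR, reset MINOR and PATCH to 0
New: 5.0.0

5.0.0


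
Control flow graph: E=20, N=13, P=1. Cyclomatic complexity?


Formula: V(G) = E - N + 2P
V(G) = 20 - 13 + 2*1
V(G) = 7 + 2
V(G) = 9

9


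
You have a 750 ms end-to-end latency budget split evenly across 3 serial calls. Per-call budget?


Formula: per_stage = total_budget / stages
per_stage = 750 / 3
per_stage = 250.0 ms

250.0 ms


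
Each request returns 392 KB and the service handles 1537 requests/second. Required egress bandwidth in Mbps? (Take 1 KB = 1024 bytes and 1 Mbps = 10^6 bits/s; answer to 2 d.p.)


Formula: Mbps = payload_bytes * RPS * 8 / 1e6
Payload per request = 392 KB = 392 * 1024 = 401408 bytes
Total bytes/sec = 401408 * 1537 = 616964096
Total bits/sec = 616964096 * 8 = 4935712768
Mbps = 4935712768 / 1e6 = 4935.71

4935.71 Mbps


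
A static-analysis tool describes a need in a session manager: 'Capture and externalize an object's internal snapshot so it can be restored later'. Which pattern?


This matches the Memento pattern

Memento


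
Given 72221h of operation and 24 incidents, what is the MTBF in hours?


Formula: MTBF = Total operating time / Number of failures
MTBF = 72221 / 24
MTBF = 3009.21 hours

3009.21 hours


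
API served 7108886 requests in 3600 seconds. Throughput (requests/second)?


Formula: throughput = requests / seconds
throughput = 7108886 / 3600
throughput = 1974.69 requests/second

1974.69 requests/second


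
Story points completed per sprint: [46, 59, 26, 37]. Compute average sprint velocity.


Formula: Avg velocity = Total points / Number of sprints
Points: [46, 59, 26, 37]
Sum = 46 + 59 + 26 + 37 = 168
Avg velocity = 168 / 4 = 42.0 points/sprint

42.0 points/sprint


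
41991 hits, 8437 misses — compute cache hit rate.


Formula: hit rate = hits / (hits + misses) * 100
hit rate = 41991 / (41991 + 8437) * 100
hit rate = 41991 / 50428 * 100
hit rate = 83.27%

83.27%


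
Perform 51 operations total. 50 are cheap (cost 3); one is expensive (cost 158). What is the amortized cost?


Formula: Amortized cost = Total cost / Operations
Total cost = (50 * 3) + (1 * 158)
Total cost = 150 + 158 = 308
Amortized = 308 / 51 = 6.0392

6.0392


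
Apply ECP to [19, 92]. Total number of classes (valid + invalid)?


Valid range: [19, 92]
Class 1: x < 19 — invalid
Class 2: 19 ≤ x ≤ 92 — valid
Class 3: x > 92 — invalid
Total equivalence classes: 3

3 equivalence classes


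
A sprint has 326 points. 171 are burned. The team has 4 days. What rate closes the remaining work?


Formula: Required rate = Remaining points / Days left
Remaining = 326 - 171 = 155 points
Required rate = 155 / 4 = 38.75 points/day

38.75 points/day


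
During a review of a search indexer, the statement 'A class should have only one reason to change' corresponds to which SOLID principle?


This describes the Single Responsibility Principle (SRP)

Single Responsibility Principle (SRP)


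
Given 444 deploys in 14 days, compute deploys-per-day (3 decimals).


Formula: deployments per day = releases / days
= 444 / 14
= 31.714 deploys/day
(equivalently, 222.0 deploys/week)

31.714 deploys/day


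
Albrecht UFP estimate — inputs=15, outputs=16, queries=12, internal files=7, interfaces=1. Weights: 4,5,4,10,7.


UFP = EI*4 + EO*5 + EQ*4 + ILF*10 + EIF*7
UFP = 15*4 + 16*5 + 12*4 + 7*10 + 1*7
UFP = 60 + 80 + 48 + 70 + 7
UFP = 265

265


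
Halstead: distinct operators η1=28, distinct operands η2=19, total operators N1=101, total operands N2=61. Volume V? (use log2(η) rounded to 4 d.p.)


Formula: V = N * log2(η), where N = N1 + N2 and η = η1 + η2
η = 28 + 19 = 47
N = 101 + 61 = 162
log2(47) ≈ 5.5546
V = 162 * 5.5546 = 899.85

899.85


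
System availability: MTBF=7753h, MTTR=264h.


Availability = MTBF / (MTBF + MTTR)
Availability = 7753 / (7753 + 264)
Availability = 7753 / 8017
Availability = 96.707%

96.707%


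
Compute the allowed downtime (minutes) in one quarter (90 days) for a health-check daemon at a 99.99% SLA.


Formula: allowed downtime = period * (100 - SLA) / 100
Period (quarter (90 days)) = 129600 minutes
Unavailability fraction = (100 - 99.99) / 100
Allowed downtime = 129600 * (100 - 99.99) / 100
Allowed downtime = 12.96 minutes

12.96 minutes


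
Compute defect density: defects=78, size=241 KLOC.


Defect density = defects / KLOC
Defect density = 78 / 241
Defect density = 0.324 defects/KLOC

0.324 defects/KLOC


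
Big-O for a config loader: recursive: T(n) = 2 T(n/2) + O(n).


Reasoning: master theorem case 2 (merge-sort recurrence)
Complexity: O(n log n)

O(n log n)


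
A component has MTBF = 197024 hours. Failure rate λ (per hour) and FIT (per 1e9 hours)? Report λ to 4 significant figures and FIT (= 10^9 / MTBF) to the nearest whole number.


Formula: λ = 1 / MTBF; FIT = λ × 1e9 = 1e9 / MTBF
λ = 1 / 197024 ≈ 5.076e-06 failures/hour
FIT = 1e9 / 197024 ≈ 5076 failures per 1e9 hours (nearest whole number)

λ = 5.076e-06 /h, FIT = 5076


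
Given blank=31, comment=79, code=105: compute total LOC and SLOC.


Total LOC = blank + comment + code
Total LOC = 31 + 79 + 105 = 215
SLOC (source only) = code = 105

Total LOC: 215, SLOC: 105


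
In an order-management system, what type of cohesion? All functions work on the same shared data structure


Reasoning: Functions share data
Type: Communicational cohesion

Communicational cohesion


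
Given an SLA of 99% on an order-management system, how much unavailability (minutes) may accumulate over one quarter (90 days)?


Formula: allowed downtime = period * (100 - SLA) / 100
Period (quarter (90 days)) = 129600 minutes
Unavailability fraction = (100 - 99.0) / 100
Allowed downtime = 129600 * (100 - 99.0) / 100
Allowed downtime = 1296.0 minutes

1296.0 minutes


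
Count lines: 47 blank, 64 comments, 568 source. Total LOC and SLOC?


Total LOC = blank + comment + code
Total LOC = 47 + 64 + 568 = 679
SLOC (source only) = code = 568

Total LOC: 679, SLOC: 568


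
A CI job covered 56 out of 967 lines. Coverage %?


Coverage = covered / total * 100
Coverage = 56 / 967 * 100
Coverage = 5.79%

5.79%


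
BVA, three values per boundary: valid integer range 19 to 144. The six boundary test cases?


Range: [19, 144]
Boundaries: just below min, min, min+1, max-1, max, just above max
Values: [18, 19, 20, 143, 144, 145]

[18, 19, 20, 143, 144, 145]


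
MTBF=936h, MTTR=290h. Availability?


Availability = MTBF / (MTBF + MTTR)
Availability = 936 / (936 + 290)
Availability = 936 / 1226
Availability = 76.3458%

76.3458%


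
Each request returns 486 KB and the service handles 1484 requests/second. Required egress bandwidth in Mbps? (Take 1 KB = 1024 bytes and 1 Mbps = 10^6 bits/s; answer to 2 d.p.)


Formula: Mbps = payload_bytes * RPS * 8 / 1e6
Payload per request = 486 KB = 486 * 1024 = 497664 bytes
Total bytes/sec = 497664 * 1484 = 738533376
Total bits/sec = 738533376 * 8 = 5908267008
Mbps = 5908267008 / 1e6 = 5908.27

5908.27 Mbps


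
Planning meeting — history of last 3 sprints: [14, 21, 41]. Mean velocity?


Formula: Avg velocity = Total points / Number of sprints
Points: [14, 21, 41]
Sum = 14 + 21 + 41 = 76
Avg velocity = 76 / 3 = 25.33 points/sprint

25.33 points/sprint


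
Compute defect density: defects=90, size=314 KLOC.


Defect density = defects / KLOC
Defect density = 90 / 314
Defect density = 0.287 defects/KLOC

0.287 defects/KLOC


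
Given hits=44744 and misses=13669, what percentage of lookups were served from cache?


Formula: hit rate = hits / (hits + misses) * 100
hit rate = 44744 / (44744 + 13669) * 100
hit rate = 44744 / 58413 * 100
hit rate = 76.6%

76.6%


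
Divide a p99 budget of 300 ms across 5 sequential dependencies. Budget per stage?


Formula: per_stage = total_budget / stages
per_stage = 300 / 5
per_stage = 60.0 ms

60.0 ms


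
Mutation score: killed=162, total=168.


Mutation score = killed / total * 100
Mutation score = 162 / 168 * 100
Mutation score = 96.43%

96.43%


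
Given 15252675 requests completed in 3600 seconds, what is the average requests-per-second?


Formula: throughput = requests / seconds
throughput = 15252675 / 3600
throughput = 4236.85 requests/second

4236.85 requests/second


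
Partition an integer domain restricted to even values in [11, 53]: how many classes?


Constraint: even integers in [11, 53]
Class 1: x < 11 — out-of-range invalid
Class 2: x in [11,53] but odd — wrong type invalid
Class 3: x in [11,53] and even — valid
Class 4: x > 53 — out-of-range invalid
Total equivalence classes: 4

4 equivalence classes


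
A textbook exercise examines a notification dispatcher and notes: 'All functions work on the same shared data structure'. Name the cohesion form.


Reasoning: Functions share data
Type: Communicational cohesion

Communicational cohesion


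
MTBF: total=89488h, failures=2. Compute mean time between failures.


Formula: MTBF = Total operating time / Number of failures
MTBF = 89488 / 2
MTBF = 44744.0 hours

44744.0 hours


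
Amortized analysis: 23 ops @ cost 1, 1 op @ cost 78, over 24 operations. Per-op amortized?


Formula: Amortized cost = Total cost / Operations
Total cost = (23 * 1) + (1 * 78)
Total cost = 23 + 78 = 101
Amortized = 101 / 24 = 4.2083

4.2083


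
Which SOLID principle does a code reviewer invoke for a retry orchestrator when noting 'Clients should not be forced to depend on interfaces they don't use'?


This describes the Interface Segregation Principle (ISP)

Interface Segregation Principle (ISP)


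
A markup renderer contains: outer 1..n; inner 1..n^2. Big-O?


Reasoning: n times n^2
Complexity: O(n^3)

O(n^3)


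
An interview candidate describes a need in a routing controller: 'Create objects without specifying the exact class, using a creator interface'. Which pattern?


This matches the Factory Method pattern

Factory Method


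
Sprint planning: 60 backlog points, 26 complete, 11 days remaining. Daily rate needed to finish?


Formula: Required rate = Remaining points / Days left
Remaining = 60 - 26 = 34 points
Required rate = 34 / 11 = 3.09 points/day

3.09 points/day


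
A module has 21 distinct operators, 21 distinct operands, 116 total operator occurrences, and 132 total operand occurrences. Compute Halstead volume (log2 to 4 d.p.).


Formula: V = N * log2(η), where N = N1 + N2 and η = η1 + η2
η = 21 + 21 = 42
N = 116 + 132 = 248
log2(42) ≈ 5.3923
V = 248 * 5.3923 = 1337.29

1337.29


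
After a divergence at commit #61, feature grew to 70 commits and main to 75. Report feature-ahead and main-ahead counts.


Common ancestor: commit #61
feature commits after divergence: 70 - 61 = 9
main commits after divergence: 75 - 61 = 14
feature is 9 commits ahead of main
main is 14 commits ahead of feature

feature ahead: 9, main ahead: 14


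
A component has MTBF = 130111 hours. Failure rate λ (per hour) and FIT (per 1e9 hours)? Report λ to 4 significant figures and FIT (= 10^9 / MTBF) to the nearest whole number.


Formula: λ = 1 / MTBF; FIT = λ × 1e9 = 1e9 / MTBF
λ = 1 / 130111 ≈ 7.686e-06 failures/hour
FIT = 1e9 / 130111 ≈ 7686 failures per 1e9 hours (nearest whole number)

λ = 7.686e-06 /h, FIT = 7686


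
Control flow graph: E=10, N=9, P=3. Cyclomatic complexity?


Formula: V(G) = E - N + 2P
V(G) = 10 - 9 + 2*3
V(G) = 1 + 6
V(G) = 7

7


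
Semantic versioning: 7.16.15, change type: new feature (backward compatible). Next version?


Current: 7.16.15
Change category: 'new feature (backward compatible)' → minor bump
SemVer rule: minor bump → increment MINOR, reset PATCH to 0 (MAJOR unchanged)
New: 7.17.0

7.17.0


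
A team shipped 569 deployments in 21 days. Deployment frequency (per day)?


Formula: deployments per day = releases / days
= 569 / 21
= 27.095 deploys/day
(equivalently, 189.67 deploys/week)

27.095 deploys/day


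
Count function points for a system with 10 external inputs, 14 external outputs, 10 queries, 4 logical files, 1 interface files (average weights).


UFP = EI*4 + EO*5 + EQ*4 + ILF*10 + EIF*7
UFP = 10*4 + 14*5 + 10*4 + 4*10 + 1*7
UFP = 40 + 70 + 40 + 40 + 7
UFP = 197

197


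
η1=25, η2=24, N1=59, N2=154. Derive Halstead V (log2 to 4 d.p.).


Formula: V = N * log2(η), where N = N1 + N2 and η = η1 + η2
η = 25 + 24 = 49
N = 59 + 154 = 213
log2(49) ≈ 5.6147
V = 213 * 5.6147 = 1195.93

1195.93


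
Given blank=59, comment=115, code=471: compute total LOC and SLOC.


Total LOC = blank + comment + code
Total LOC = 59 + 115 + 471 = 645
SLOC (source only) = code = 471

Total LOC: 645, SLOC: 471


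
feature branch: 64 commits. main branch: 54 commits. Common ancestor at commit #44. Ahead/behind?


Common ancestor: commit #44
feature commits after divergence: 64 - 44 = 20
main commits after divergence: 54 - 44 = 10
feature is 20 commits ahead of main
main is 10 commits ahead of feature

feature ahead: 20, main ahead: 10


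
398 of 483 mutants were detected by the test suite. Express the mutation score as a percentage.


Mutation score = killed / total * 100
Mutation score = 398 / 483 * 100
Mutation score = 82.4%

82.4%


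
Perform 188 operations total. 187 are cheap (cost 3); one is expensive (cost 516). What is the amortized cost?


Formula: Amortized cost = Total cost / Operations
Total cost = (187 * 3) + (1 * 516)
Total cost = 561 + 516 = 1077
Amortized = 1077 / 188 = 5.7287

5.7287


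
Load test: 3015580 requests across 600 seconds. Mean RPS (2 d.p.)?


Formula: throughput = requests / seconds
throughput = 3015580 / 600
throughput = 5025.97 requests/second

5025.97 requests/second


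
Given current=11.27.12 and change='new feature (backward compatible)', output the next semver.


Current: 11.27.12
Change category: 'new feature (backward compatible)' → minor bump
SemVer rule: minor bump → increment MINOR, reset PATCH to 0 (MAJOR unchanged)
New: 11.28.0

11.28.0


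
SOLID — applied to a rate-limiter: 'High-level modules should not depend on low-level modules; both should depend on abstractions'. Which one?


This describes the Dependency Inversion Principle (DIP)

Dependency Inversion Principle (DIP)


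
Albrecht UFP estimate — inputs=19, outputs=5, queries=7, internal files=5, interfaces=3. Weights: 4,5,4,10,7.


UFP = EI*4 + EO*5 + EQ*4 + ILF*10 + EIF*7
UFP = 19*4 + 5*5 + 7*4 + 5*10 + 3*7
UFP = 76 + 25 + 28 + 50 + 21
UFP = 200

200


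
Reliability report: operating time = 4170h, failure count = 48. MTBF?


Formula: MTBF = Total operating time / Number of failures
MTBF = 4170 / 48
MTBF = 86.88 hours

86.88 hours


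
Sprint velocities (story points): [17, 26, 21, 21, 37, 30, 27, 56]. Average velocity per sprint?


Formula: Avg velocity = Total points / Number of sprints
Points: [17, 26, 21, 21, 37, 30, 27, 56]
Sum = 17 + 26 + 21 + 21 + 37 + 30 + 27 + 56 = 235
Avg velocity = 235 / 8 = 29.38 points/sprint

29.38 points/sprint


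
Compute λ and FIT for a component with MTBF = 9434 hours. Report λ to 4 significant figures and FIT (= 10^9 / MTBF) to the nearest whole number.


Formula: λ = 1 / MTBF; FIT = λ × 1e9 = 1e9 / MTBF
λ = 1 / 9434 ≈ 1.060e-04 failures/hour
FIT = 1e9 / 9434 ≈ 106000 failures per 1e9 hours (nearest whole number)

λ = 1.060e-04 /h, FIT = 106000


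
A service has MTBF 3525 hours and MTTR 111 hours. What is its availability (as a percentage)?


Availability = MTBF / (MTBF + MTTR)
Availability = 3525 / (3525 + 111)
Availability = 3525 / 3636
Availability = 96.9472%

96.9472%


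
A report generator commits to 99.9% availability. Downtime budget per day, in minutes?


Formula: allowed downtime = period * (100 - SLA) / 100
Period (day) = 1440 minutes
Unavailability fraction = (100 - 99.9) / 100
Allowed downtime = 1440 * (100 - 99.9) / 100
Allowed downtime = 1.44 minutes

1.44 minutes


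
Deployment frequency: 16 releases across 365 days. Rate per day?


Formula: deployments per day = releases / days
= 16 / 365
= 0.044 deploys/day
(equivalently, 0.31 deploys/week)

0.044 deploys/day


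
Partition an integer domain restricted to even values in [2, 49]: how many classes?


Constraint: even integers in [2, 49]
Class 1: x < 2 — out-of-range invalid
Class 2: x in [2,49] but odd — wrong type invalid
Class 3: x in [2,49] and even — valid
Class 4: x > 49 — out-of-range invalid
Total equivalence classes: 4

4 equivalence classes


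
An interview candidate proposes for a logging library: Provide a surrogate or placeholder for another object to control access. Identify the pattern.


This matches the Proxy pattern

Proxy


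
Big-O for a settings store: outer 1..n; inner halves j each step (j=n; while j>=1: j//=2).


Reasoning: n times log n
Complexity: O(n log n)

O(n log n)


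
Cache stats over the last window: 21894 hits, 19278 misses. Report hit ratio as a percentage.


Formula: hit rate = hits / (hits + misses) * 100
hit rate = 21894 / (21894 + 19278) * 100
hit rate = 21894 / 41172 * 100
hit rate = 53.18%

53.18%


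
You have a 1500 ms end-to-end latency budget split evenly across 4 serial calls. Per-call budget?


Formula: per_stage = total_budget / stages
per_stage = 1500 / 4
per_stage = 375.0 ms

375.0 ms


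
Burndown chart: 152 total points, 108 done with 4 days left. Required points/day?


Formula: Required rate = Remaining points / Days left
Remaining = 152 - 108 = 44 points
Required rate = 44 / 4 = 11.0 points/day

11.0 points/day


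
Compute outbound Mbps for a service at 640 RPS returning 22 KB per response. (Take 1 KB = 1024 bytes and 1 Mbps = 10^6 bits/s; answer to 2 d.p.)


Formula: Mbps = payload_bytes * RPS * 8 / 1e6
Payload per request = 22 KB = 22 * 1024 = 22528 bytes
Total bytes/sec = 22528 * 640 = 14417920
Total bits/sec = 14417920 * 8 = 115343360
Mbps = 115343360 / 1e6 = 115.34

115.34 Mbps


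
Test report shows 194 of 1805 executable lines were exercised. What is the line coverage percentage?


Coverage = covered / total * 100
Coverage = 194 / 1805 * 100
Coverage = 10.75%

10.75%


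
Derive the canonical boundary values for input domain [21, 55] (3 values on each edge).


Range: [21, 55]
Boundaries: just below min, min, min+1, max-1, max, just above max
Values: [20, 21, 22, 54, 55, 56]

[20, 21, 22, 54, 55, 56]


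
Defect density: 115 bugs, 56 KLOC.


Defect density = defects / KLOC
Defect density = 115 / 56
Defect density = 2.054 defects/KLOC

2.054 defects/KLOC


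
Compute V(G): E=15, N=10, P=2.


Formula: V(G) = E - N + 2P
V(G) = 15 - 10 + 2*2
V(G) = 5 + 4
V(G) = 9

9


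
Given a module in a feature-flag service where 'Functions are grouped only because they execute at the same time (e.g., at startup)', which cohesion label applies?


Reasoning: Related by timing only
Type: Temporal cohesion

Temporal cohesion


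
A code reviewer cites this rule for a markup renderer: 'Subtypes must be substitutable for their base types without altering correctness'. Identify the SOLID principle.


This describes the Liskov Substitution Principle (LSP)

Liskov Substitution Principle (LSP)


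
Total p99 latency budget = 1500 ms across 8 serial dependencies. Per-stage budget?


Formula: per_stage = total_budget / stages
per_stage = 1500 / 8
per_stage = 187.5 ms

187.5 ms


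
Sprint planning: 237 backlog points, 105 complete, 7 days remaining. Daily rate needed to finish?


Formula: Required rate = Remaining points / Days left
Remaining = 237 - 105 = 132 points
Required rate = 132 / 7 = 18.86 points/day

18.86 points/day


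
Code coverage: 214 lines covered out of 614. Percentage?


Coverage = covered / total * 100
Coverage = 214 / 614 * 100
Coverage = 34.85%

34.85%


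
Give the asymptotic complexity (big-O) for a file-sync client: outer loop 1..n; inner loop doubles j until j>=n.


Reasoning: linear outer times logarithmic inner
Complexity: O(n log n)

O(n log n)


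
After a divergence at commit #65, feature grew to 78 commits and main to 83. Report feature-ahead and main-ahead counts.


Common ancestor: commit #65
feature commits after divergence: 78 - 65 = 13
main commits after divergence: 83 - 65 = 18
feature is 13 commits ahead of main
main is 18 commits ahead of feature

feature ahead: 13, main ahead: 18


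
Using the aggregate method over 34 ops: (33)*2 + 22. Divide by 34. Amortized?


Formula: Amortized cost = Total cost / Operations
Total cost = (33 * 2) + (1 * 22)
Total cost = 66 + 22 = 88
Amortized = 88 / 34 = 2.5882

2.5882


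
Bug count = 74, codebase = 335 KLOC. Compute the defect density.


Defect density = defects / KLOC
Defect density = 74 / 335
Defect density = 0.221 defects/KLOC

0.221 defects/KLOC


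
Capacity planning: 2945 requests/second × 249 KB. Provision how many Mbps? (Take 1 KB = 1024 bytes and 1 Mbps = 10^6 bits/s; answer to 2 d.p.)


Formula: Mbps = payload_bytes * RPS * 8 / 1e6
Payload per request = 249 KB = 249 * 1024 = 254976 bytes
Total bytes/sec = 254976 * 2945 = 750904320
Total bits/sec = 750904320 * 8 = 6007234560
Mbps = 6007234560 / 1e6 = 6007.23

6007.23 Mbps


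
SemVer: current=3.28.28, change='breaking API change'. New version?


Current: 3.28.28
Change category: 'breaking API change' → major bump
SemVer rule: major bump → increment MAJOR, reset MINOR and PATCH to 0
New: 4.0.0

4.0.0


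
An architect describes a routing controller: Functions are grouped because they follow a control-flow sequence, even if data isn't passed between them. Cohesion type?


Reasoning: Grouped by order of execution within a routine, not by data flow
Type: Procedural cohesion

Procedural cohesion


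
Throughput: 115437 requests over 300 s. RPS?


Formula: throughput = requests / seconds
throughput = 115437 / 300
throughput = 384.79 requests/second

384.79 requests/second


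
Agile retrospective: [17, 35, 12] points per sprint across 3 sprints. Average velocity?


Formula: Avg velocity = Total points / Number of sprints
Points: [17, 35, 12]
Sum = 17 + 35 + 12 = 64
Avg velocity = 64 / 3 = 21.33 points/sprint

21.33 points/sprint


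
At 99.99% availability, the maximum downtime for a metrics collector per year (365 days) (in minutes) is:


Formula: allowed downtime = period * (100 - SLA) / 100
Period (year (365 days)) = 525600 minutes
Unavailability fraction = (100 - 99.99) / 100
Allowed downtime = 525600 * (100 - 99.99) / 100
Allowed downtime = 52.56 minutes

52.56 minutes


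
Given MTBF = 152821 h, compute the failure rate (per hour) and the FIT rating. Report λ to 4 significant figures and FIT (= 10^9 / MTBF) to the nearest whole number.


Formula: λ = 1 / MTBF; FIT = λ × 1e9 = 1e9 / MTBF
λ = 1 / 152821 ≈ 6.544e-06 failures/hour
FIT = 1e9 / 152821 ≈ 6544 failures per 1e9 hours (nearest whole number)

λ = 6.544e-06 /h, FIT = 6544


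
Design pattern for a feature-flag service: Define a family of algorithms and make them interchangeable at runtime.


This matches the Strategy pattern

Strategy


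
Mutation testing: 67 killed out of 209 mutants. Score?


Mutation score = killed / total * 100
Mutation score = 67 / 209 * 100
Mutation score = 32.06%

32.06%


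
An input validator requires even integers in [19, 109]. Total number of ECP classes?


Constraint: even integers in [19, 109]
Class 1: x < 19 — out-of-range invalid
Class 2: x in [19,109] but odd — wrong type invalid
Class 3: x in [19,109] and even — valid
Class 4: x > 109 — out-of-range invalid
Total equivalence classes: 4

4 equivalence classes


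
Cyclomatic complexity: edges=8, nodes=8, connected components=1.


Formula: V(G) = E - N + 2P
V(G) = 8 - 8 + 2*1
V(G) = 0 + 2
V(G) = 2

2


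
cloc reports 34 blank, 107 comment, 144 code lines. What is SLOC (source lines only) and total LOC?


Total LOC = blank + comment + code
Total LOC = 34 + 107 + 144 = 285
SLOC (source only) = code = 144

Total LOC: 285, SLOC: 144


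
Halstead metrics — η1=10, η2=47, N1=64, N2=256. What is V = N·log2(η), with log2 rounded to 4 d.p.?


Formula: V = N * log2(η), where N = N1 + N2 and η = η1 + η2
η = 10 + 47 = 57
N = 64 + 256 = 320
log2(57) ≈ 5.8329
V = 320 * 5.8329 = 1866.53

1866.53


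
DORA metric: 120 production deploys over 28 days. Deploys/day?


Formula: deployments per day = releases / days
= 120 / 28
= 4.286 deploys/day
(equivalently, 30.0 deploys/week)

4.286 deploys/day


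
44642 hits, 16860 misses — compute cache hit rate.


Formula: hit rate = hits / (hits + misses) * 100
hit rate = 44642 / (44642 + 16860) * 100
hit rate = 44642 / 61502 * 100
hit rate = 72.59%

72.59%


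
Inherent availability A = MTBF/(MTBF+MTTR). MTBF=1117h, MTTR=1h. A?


Availability = MTBF / (MTBF + MTTR)
Availability = 1117 / (1117 + 1)
Availability = 1117 / 1118
Availability = 99.9106%

99.9106%


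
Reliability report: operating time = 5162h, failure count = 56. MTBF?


Formula: MTBF = Total operating time / Number of failures
MTBF = 5162 / 56
MTBF = 92.18 hours

92.18 hours


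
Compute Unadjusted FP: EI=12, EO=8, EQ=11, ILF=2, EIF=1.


UFP = EI*4 + EO*5 + EQ*4 + ILF*10 + EIF*7
UFP = 12*4 + 8*5 + 11*4 + 2*10 + 1*7
UFP = 48 + 40 + 44 + 20 + 7
UFP = 159

159


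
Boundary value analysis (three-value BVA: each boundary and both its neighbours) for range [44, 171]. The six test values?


Range: [44, 171]
Boundaries: just below min, min, min+1, max-1, max, just above max
Values: [43, 44, 45, 170, 171, 172]

[43, 44, 45, 170, 171, 172]


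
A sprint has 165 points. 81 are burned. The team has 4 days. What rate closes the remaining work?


Formula: Required rate = Remaining points / Days left
Remaining = 165 - 81 = 84 points
Required rate = 84 / 4 = 21.0 points/day

21.0 points/day


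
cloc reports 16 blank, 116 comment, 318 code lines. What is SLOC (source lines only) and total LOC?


Total LOC = blank + comment + code
Total LOC = 16 + 116 + 318 = 450
SLOC (source only) = code = 318

Total LOC: 450, SLOC: 318


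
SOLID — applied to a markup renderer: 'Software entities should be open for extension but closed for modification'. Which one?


This describes the Open/Closed Principle (OCP)

Open/Closed Principle (OCP)


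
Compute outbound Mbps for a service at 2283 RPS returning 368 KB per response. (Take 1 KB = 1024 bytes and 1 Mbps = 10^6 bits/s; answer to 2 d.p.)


Formula: Mbps = payload_bytes * RPS * 8 / 1e6
Payload per request = 368 KB = 368 * 1024 = 376832 bytes
Total bytes/sec = 376832 * 2283 = 860307456
Total bits/sec = 860307456 * 8 = 6882459648
Mbps = 6882459648 / 1e6 = 6882.46

6882.46 Mbps


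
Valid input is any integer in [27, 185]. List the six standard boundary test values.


Range: [27, 185]
Boundaries: just below min, min, min+1, max-1, max, just above max
Values: [26, 27, 28, 184, 185, 186]

[26, 27, 28, 184, 185, 186]


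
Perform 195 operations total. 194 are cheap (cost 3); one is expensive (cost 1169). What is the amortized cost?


Formula: Amortized cost = Total cost / Operations
Total cost = (194 * 3) + (1 * 1169)
Total cost = 582 + 1169 = 1751
Amortized = 1751 / 195 = 8.9795

8.9795


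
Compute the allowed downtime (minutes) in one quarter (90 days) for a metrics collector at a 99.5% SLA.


Formula: allowed downtime = period * (100 - SLA) / 100
Period (quarter (90 days)) = 129600 minutes
Unavailability fraction = (100 - 99.5) / 100
Allowed downtime = 129600 * (100 - 99.5) / 100
Allowed downtime = 648.0 minutes

648.0 minutes


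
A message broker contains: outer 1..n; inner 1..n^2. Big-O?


Reasoning: n times n^2
Complexity: O(n^3)

O(n^3)


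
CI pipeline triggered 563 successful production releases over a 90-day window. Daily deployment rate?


Formula: deployments per day = releases / days
= 563 / 90
= 6.256 deploys/day
(equivalently, 43.79 deploys/week)

6.256 deploys/day


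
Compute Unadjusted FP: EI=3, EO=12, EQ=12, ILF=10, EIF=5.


UFP = EI*4 + EO*5 + EQ*4 + ILF*10 + EIF*7
UFP = 3*4 + 12*5 + 12*4 + 10*10 + 5*7
UFP = 12 + 60 + 48 + 100 + 35
UFP = 255

255


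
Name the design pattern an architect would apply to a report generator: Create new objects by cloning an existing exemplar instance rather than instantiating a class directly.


This matches the Prototype pattern

Prototype


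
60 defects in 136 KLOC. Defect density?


Defect density = defects / KLOC
Defect density = 60 / 136
Defect density = 0.441 defects/KLOC

0.441 defects/KLOC


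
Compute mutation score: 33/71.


Mutation score = killed / total * 100
Mutation score = 33 / 71 * 100
Mutation score = 46.48%

46.48%


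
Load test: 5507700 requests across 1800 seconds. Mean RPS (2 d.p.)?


Formula: throughput = requests / seconds
throughput = 5507700 / 1800
throughput = 3059.83 requests/second

3059.83 requests/second


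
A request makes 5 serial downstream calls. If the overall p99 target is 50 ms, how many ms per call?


Formula: per_stage = total_budget / stages
per_stage = 50 / 5
per_stage = 10.0 ms

10.0 ms


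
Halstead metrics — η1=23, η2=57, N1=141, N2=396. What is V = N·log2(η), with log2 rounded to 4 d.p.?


Formula: V = N * log2(η), where N = N1 + N2 and η = η1 + η2
η = 23 + 57 = 80
N = 141 + 396 = 537
log2(80) ≈ 6.3219
V = 537 * 6.3219 = 3394.86

3394.86


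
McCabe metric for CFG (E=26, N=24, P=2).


Formula: V(G) = E - N + 2P
V(G) = 26 - 24 + 2*2
V(G) = 2 + 4
V(G) = 6

6


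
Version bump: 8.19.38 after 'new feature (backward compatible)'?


Current: 8.19.38
Change category: 'new feature (backward compatible)' → minor bump
SemVer rule: minor bump → increment MINOR, reset PATCH to 0 (MAJOR unchanged)
New: 8.20.0

8.20.0


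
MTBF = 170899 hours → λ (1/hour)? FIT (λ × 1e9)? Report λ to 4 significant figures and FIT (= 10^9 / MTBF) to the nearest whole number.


Formula: λ = 1 / MTBF; FIT = λ × 1e9 = 1e9 / MTBF
λ = 1 / 170899 ≈ 5.851e-06 failures/hour
FIT = 1e9 / 170899 ≈ 5851 failures per 1e9 hours (nearest whole number)

λ = 5.851e-06 /h, FIT = 5851


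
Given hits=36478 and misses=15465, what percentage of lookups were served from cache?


Formula: hit rate = hits / (hits + misses) * 100
hit rate = 36478 / (36478 + 15465) * 100
hit rate = 36478 / 51943 * 100
hit rate = 70.23%

70.23%


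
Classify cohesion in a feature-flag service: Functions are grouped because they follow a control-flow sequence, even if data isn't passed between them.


Reasoning: Grouped by order of execution within a routine, not by data flow
Type: Procedural cohesion

Procedural cohesion


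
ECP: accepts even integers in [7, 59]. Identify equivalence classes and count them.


Constraint: even integers in [7, 59]
Class 1: x < 7 — out-of-range invalid
Class 2: x in [7,59] but odd — wrong type invalid
Class 3: x in [7,59] and even — valid
Class 4: x > 59 — out-of-range invalid
Total equivalence classes: 4

4 equivalence classes


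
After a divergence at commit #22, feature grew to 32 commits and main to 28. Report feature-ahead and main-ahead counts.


Common ancestor: commit #22
feature commits after divergence: 32 - 22 = 10
main commits after divergence: 28 - 22 = 6
feature is 10 commits ahead of main
main is 6 commits ahead of feature

feature ahead: 10, main ahead: 6


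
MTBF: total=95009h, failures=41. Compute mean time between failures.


Formula: MTBF = Total operating time / Number of failures
MTBF = 95009 / 41
MTBF = 2317.29 hours

2317.29 hours


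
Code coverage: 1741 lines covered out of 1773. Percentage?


Coverage = covered / total * 100
Coverage = 1741 / 1773 * 100
Coverage = 98.2%

98.2%


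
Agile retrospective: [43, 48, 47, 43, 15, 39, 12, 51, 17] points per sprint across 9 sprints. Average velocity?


Formula: Avg velocity = Total points / Number of sprints
Points: [43, 48, 47, 43, 15, 39, 12, 51, 17]
Sum = 43 + 48 + 47 + 43 + 15 + 39 + 12 + 51 + 17 = 315
Avg velocity = 315 / 9 = 35.0 points/sprint

35.0 points/sprint
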